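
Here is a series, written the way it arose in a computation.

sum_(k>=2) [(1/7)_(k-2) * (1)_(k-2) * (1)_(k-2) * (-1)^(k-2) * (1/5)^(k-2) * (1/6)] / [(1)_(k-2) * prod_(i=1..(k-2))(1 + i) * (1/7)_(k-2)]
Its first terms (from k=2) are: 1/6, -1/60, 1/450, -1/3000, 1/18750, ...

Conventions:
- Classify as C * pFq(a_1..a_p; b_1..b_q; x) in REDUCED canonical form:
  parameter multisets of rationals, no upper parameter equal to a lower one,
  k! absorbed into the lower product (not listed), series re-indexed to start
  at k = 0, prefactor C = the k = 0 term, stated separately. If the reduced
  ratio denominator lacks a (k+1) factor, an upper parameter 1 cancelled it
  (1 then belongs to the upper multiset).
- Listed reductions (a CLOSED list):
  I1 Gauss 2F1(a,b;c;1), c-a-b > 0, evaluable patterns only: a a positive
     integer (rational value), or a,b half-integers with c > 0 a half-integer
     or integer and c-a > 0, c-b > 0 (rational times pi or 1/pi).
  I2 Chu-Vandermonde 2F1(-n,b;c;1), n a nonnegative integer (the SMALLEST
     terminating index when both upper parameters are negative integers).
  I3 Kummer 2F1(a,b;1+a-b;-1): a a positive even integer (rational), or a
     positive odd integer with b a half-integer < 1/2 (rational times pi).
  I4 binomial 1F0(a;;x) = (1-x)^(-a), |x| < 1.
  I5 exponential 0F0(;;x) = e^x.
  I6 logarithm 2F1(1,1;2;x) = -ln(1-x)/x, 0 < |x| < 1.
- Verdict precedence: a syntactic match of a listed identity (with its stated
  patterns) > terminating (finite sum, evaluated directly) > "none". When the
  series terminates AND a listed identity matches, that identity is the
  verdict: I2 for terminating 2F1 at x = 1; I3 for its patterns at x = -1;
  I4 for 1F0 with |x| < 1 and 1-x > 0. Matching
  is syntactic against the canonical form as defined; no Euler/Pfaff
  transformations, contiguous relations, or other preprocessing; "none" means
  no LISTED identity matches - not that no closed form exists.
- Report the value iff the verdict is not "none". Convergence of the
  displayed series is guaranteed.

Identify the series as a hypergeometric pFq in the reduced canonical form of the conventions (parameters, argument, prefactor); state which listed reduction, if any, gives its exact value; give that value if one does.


The series (x = -1/5) is 2F1: upper {1, 1}, lower {2}, prefactor 1/6. Verdict at x = -1/5: the I6 logarithm reduction matches (the logarithm: parameters (1,1;2), x = -1/5). Sum: (5/6) * ln(6/5).

First insight: from the first term 1/6: the (-1)^k factor (C = 1/6) folds into the argument's sign.
Ratio: r(k) = (-1/5) * (k+1) (k+1) / [(k+2) (k+1)] - rational in k, leading ratio (-1/5); with t_0 = 1/6, classification follows.


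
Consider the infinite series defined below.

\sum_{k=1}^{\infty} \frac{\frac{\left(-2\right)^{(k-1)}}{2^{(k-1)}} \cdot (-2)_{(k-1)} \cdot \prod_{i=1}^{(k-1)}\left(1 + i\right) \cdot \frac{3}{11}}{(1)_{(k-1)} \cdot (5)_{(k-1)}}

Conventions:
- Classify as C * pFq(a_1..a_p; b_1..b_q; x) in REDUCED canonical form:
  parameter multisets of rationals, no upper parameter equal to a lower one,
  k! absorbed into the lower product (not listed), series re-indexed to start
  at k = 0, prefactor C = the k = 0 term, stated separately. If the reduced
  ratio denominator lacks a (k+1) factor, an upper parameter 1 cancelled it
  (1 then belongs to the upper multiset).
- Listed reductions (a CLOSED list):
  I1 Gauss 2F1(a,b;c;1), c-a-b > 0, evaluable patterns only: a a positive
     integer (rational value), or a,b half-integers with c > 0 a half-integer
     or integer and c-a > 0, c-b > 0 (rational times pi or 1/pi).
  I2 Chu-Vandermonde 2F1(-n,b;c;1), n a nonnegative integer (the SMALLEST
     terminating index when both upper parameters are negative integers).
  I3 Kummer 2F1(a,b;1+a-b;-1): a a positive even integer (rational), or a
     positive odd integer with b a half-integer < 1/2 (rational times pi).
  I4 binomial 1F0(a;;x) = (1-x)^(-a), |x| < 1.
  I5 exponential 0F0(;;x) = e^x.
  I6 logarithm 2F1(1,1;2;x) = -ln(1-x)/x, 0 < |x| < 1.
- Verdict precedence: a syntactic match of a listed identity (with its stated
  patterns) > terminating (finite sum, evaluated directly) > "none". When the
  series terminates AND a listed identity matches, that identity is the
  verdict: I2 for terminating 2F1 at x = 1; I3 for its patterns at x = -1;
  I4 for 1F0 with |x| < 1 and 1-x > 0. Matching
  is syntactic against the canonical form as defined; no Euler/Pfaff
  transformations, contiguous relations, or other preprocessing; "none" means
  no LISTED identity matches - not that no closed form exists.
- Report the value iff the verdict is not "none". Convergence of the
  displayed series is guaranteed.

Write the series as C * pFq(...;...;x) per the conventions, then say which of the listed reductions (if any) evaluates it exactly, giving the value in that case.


Canonical form: C = \frac{3}{11} times 2F1 with upper {-2, 2}, lower {5}, x = -1. Verdict at x = -1: Kummer's theorem (I3) matches (x = -1; c = 5 equals 1+a-b for upper {-2, 2}: listed pattern). Hence: \frac{6}{11}.

Structural cue: t_0 being \frac{3}{11}, the running product (C = 3/11) telescopes to a rising factorial.
Adjacent-term ratio: r(k) = -1 * (k-2) (k+2) / [(k+5) (k+1)] - poly over poly, x = -1 from leading terms; C = \frac{3}{11} at k = 0.


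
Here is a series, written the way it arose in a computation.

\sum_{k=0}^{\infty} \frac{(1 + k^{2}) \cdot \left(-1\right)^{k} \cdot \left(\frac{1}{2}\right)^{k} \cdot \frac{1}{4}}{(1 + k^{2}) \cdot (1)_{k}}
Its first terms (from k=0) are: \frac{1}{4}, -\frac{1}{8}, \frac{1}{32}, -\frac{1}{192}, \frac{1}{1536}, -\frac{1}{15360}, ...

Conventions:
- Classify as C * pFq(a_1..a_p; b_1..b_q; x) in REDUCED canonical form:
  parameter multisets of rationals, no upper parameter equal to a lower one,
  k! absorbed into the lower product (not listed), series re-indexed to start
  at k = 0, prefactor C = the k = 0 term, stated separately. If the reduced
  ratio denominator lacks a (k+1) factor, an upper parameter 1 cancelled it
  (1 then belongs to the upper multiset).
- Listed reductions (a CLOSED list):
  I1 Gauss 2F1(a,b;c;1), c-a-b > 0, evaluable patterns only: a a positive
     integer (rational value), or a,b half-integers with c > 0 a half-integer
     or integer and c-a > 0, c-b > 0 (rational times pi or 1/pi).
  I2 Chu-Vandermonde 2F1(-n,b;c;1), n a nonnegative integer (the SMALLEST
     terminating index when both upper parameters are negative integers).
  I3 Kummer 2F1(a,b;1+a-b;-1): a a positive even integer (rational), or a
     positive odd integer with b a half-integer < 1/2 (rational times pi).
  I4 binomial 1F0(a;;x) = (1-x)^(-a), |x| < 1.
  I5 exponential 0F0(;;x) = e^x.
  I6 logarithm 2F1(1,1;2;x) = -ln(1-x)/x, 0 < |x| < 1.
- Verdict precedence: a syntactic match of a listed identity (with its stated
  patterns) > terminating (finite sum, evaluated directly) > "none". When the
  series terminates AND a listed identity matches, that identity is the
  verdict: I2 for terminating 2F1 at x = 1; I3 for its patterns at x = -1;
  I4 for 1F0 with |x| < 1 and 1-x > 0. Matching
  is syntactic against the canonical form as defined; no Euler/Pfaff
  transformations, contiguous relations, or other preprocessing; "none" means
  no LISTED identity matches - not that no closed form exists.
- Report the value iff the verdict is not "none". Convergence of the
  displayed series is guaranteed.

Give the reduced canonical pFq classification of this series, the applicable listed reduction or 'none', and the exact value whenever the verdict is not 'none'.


With C = \frac{1}{4}: the canonical form is 0F0(-; -; -\frac{1}{2}). Verdict at x = -\frac{1}{2}: exponential (I5) matches (the 0F0 exponential series at x = -\frac{1}{2}). Its exact value is \frac{1}{4} \cdot e^{-\frac{1}{2}}.

Key observation: from the first term \frac{1}{4}: (1)_k (C = 1/4, x = -1/2) is k! itself.
Term ratio: r(k) = -\frac{1}{2} * 1 / [(k+1)] - rational; roots negated = parameters, x = -\frac{1}{2}, C = \frac{1}{4}.


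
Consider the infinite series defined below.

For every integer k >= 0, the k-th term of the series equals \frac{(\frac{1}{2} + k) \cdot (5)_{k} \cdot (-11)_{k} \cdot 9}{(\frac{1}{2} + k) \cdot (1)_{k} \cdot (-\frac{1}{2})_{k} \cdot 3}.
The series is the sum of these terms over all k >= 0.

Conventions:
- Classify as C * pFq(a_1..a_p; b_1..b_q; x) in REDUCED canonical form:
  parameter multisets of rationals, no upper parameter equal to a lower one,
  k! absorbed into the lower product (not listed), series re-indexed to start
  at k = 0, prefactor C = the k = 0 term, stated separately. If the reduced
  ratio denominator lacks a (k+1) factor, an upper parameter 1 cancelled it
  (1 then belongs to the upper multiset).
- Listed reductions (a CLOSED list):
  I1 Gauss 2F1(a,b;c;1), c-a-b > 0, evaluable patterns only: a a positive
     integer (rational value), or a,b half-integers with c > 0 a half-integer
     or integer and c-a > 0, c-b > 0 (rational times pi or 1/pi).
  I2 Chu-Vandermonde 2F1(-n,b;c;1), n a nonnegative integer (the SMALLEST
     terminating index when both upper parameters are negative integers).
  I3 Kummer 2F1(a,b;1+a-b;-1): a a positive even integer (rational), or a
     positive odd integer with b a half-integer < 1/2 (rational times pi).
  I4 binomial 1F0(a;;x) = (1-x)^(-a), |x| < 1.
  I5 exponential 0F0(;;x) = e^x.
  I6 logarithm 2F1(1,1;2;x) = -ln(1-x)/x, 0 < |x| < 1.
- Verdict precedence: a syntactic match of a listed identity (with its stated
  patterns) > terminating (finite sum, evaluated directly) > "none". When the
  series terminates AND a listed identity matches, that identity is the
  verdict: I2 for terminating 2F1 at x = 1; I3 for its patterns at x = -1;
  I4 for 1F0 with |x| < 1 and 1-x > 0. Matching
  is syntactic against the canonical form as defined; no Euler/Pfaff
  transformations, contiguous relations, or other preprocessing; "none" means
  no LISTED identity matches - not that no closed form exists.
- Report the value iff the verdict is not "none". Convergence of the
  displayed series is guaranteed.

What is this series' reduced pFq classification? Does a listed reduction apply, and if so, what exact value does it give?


x = 1 here; the reduced form reads 2F1, upper {-11, 5}, lower {-\frac{1}{2}}, C = 3. Verdict at x = 1: Chu-Vandermonde (I2) matches (terminating 2F1 at x = 1 with n = 11, b = 5, c = -\frac{1}{2}). Its exact value is -\frac{189}{4199}.

Structural cue: t_0 = 3 here, and striking the common factor k + 1/2 reduces the term (prefactor 3).
Consecutive-term ratio: r(k) = 1 * (k-11) (k+5) / [(k-\frac{1}{2}) (k+1)] - poly over poly, x = 1 from leading terms; C = 3 at k = 0.


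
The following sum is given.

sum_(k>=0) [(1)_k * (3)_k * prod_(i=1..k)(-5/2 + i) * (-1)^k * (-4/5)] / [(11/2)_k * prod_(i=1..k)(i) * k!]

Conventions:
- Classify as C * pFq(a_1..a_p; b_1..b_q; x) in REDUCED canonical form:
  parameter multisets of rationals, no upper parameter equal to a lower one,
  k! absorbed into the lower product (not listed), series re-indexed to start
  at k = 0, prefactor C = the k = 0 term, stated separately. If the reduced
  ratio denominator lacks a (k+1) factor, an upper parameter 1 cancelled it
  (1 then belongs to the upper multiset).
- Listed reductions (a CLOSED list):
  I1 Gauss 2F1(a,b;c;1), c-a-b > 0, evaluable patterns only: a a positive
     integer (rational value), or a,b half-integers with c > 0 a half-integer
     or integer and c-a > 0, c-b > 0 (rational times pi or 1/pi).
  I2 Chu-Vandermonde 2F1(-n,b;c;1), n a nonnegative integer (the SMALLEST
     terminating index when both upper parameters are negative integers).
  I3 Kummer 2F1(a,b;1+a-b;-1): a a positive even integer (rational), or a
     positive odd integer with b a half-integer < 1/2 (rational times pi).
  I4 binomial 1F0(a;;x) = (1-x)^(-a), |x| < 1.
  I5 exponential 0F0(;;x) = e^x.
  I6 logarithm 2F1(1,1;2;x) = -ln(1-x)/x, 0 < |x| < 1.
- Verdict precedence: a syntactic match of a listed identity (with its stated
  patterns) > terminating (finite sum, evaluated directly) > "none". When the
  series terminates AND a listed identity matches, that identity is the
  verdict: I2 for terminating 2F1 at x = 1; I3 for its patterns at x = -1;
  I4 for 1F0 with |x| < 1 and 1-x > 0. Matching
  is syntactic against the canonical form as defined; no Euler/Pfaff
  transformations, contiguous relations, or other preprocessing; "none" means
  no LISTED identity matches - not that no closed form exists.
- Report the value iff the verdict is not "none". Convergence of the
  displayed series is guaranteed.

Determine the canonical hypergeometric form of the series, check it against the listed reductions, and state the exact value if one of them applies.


Classification (C = -4/5): 2F1 with upper {-3/2, 3}, lower {11/2}, argument x = -1. Verdict: Kummer (I3) fires (x = -1; c = 11/2 equals 1+a-b for upper {-3/2, 3}: listed pattern). Its exact value is (-63/128) * pi.

Key observation: x = (-1) and the parameter 1 appears in both the upper and lower lists and cancels.
Ratio: r(k) = (-1) * (k-3/2) (k+3) / [(k+11/2) (k+1)] - rational in k, leading ratio (-1); with t_0 = -4/5, classification follows.


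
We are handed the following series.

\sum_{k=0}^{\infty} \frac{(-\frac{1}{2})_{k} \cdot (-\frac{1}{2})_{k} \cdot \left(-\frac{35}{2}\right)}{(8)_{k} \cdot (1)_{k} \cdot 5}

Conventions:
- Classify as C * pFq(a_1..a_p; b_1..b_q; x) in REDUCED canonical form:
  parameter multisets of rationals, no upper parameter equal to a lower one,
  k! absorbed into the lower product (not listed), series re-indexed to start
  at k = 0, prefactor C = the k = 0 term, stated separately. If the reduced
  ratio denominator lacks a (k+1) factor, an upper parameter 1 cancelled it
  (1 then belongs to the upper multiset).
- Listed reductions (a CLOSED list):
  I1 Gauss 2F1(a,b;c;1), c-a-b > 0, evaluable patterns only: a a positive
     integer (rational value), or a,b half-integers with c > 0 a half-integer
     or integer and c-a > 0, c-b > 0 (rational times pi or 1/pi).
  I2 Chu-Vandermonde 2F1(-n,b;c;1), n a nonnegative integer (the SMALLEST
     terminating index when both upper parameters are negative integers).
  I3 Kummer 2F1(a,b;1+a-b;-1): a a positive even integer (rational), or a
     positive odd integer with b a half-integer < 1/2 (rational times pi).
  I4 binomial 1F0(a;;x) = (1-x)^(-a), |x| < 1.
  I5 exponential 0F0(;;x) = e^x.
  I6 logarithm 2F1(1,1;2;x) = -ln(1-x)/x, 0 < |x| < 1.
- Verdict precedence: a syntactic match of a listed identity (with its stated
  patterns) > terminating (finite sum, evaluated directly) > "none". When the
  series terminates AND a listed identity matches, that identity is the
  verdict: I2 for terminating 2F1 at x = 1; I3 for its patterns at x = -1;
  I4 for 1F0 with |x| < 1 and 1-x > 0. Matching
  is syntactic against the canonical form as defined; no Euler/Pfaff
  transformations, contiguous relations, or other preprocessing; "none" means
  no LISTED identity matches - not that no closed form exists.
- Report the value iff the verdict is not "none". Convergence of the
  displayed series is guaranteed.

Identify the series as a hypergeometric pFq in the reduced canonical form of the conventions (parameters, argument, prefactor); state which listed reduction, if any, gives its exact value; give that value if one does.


The tell: x = 1 and the constant factors (C = -7/2) combine into one prefactor.
Step ratio: r(k) = 1 * (k-\frac{1}{2}) (k-\frac{1}{2}) / [(k+8) (k+1)] - poly over poly, x = 1 from leading terms; C = -\frac{7}{2} at k = 0.

Classification (C = -\frac{7}{2}): 2F1 with upper {-\frac{1}{2}, -\frac{1}{2}}, lower {8}, argument x = 1. Verdict at x = 1: Gauss (I1, half-integer pattern) matches (x = 1; upper {-\frac{1}{2}, -\frac{1}{2}} half-integers, c = 8 in the evaluable pattern). Value: \left(-\frac{469762048}{41409225}\right) / \pi.


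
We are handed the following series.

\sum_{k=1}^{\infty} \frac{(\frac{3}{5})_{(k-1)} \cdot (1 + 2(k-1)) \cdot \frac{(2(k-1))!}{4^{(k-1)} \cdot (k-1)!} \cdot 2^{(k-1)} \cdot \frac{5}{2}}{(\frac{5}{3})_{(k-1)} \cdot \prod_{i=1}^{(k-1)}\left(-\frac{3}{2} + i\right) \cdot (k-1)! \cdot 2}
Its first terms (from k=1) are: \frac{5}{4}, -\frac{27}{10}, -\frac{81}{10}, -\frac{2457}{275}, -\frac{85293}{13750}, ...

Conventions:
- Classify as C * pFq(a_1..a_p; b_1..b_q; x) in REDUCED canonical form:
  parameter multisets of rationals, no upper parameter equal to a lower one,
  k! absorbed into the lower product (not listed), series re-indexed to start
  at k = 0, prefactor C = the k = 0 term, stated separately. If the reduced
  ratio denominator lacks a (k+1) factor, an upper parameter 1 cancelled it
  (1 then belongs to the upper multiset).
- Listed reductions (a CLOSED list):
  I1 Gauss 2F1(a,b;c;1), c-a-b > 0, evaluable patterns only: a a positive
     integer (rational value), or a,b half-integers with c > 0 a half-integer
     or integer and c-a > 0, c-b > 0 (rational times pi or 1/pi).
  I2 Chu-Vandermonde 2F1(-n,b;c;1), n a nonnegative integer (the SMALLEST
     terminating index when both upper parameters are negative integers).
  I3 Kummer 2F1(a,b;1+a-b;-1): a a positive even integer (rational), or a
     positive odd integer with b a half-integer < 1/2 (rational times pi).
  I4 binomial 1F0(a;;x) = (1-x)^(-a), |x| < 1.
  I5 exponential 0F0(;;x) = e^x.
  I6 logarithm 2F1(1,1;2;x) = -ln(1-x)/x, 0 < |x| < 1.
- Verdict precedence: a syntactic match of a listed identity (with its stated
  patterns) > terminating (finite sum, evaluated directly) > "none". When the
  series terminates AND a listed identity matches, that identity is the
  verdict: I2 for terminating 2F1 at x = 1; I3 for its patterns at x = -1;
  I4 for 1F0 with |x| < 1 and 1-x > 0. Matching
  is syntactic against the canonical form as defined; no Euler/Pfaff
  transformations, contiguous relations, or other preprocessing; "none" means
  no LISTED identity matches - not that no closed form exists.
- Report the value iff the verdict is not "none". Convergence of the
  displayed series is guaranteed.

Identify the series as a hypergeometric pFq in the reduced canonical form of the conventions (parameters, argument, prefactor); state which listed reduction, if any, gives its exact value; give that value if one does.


The series (x = 2) is 2F2: upper {\frac{3}{5}, \frac{3}{2}}, lower {-\frac{1}{2}, \frac{5}{3}}, prefactor \frac{5}{4}. Verdict: none here - no I1-I6 shape fits x = 2 with lower {-\frac{1}{2}, \frac{5}{3}}.

Structural cue: t_0 = \frac{5}{4} here, and the lower running product (prefactor 5/4) is a rising factorial.
Adjacent-term ratio: r(k) = 2 * (k+\frac{3}{5}) (k+\frac{3}{2}) / [(k-\frac{1}{2}) (k+\frac{5}{3}) (k+1)] - poly over poly, x = 2 from leading terms; C = \frac{5}{4} at k = 0.


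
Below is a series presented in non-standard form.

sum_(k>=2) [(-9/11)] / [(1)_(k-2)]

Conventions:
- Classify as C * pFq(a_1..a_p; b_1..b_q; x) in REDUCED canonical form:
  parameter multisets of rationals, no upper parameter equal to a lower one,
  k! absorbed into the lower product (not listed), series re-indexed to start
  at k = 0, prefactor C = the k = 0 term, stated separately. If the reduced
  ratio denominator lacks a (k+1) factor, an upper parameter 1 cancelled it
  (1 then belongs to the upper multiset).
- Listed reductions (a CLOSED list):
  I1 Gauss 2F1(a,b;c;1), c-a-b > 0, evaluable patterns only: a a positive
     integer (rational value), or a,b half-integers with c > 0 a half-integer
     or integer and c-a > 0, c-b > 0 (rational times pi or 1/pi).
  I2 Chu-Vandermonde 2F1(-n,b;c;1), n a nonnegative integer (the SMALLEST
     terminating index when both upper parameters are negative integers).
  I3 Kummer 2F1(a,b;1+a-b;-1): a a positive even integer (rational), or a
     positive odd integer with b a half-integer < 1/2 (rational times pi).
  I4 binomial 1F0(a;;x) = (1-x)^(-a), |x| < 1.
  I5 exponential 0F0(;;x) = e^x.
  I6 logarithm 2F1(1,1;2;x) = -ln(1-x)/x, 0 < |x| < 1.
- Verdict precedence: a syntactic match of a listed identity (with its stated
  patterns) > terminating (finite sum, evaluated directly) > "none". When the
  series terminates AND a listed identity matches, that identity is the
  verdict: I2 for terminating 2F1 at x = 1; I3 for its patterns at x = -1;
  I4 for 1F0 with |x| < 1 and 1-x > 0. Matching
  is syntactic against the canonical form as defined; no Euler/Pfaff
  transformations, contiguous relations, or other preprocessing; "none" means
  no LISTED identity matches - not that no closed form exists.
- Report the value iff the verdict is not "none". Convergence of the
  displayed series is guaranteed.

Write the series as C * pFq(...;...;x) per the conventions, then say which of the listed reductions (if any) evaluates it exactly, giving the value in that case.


The series (x = 1) is 0F0: upper {-}, lower {-}, prefactor -9/11. Verdict at x = 1: the I5 exponential reduction matches (the 0F0 exponential series at x = 1). Value: (-9/11) * e^(1).

Key observation: from the first term -9/11: (1)_k (C = -9/11, x = 1) is k! itself.
Step ratio: r(k) = 1 * 1 / [(k+1)] - rational; roots negated = parameters, x = 1, C = -9/11.


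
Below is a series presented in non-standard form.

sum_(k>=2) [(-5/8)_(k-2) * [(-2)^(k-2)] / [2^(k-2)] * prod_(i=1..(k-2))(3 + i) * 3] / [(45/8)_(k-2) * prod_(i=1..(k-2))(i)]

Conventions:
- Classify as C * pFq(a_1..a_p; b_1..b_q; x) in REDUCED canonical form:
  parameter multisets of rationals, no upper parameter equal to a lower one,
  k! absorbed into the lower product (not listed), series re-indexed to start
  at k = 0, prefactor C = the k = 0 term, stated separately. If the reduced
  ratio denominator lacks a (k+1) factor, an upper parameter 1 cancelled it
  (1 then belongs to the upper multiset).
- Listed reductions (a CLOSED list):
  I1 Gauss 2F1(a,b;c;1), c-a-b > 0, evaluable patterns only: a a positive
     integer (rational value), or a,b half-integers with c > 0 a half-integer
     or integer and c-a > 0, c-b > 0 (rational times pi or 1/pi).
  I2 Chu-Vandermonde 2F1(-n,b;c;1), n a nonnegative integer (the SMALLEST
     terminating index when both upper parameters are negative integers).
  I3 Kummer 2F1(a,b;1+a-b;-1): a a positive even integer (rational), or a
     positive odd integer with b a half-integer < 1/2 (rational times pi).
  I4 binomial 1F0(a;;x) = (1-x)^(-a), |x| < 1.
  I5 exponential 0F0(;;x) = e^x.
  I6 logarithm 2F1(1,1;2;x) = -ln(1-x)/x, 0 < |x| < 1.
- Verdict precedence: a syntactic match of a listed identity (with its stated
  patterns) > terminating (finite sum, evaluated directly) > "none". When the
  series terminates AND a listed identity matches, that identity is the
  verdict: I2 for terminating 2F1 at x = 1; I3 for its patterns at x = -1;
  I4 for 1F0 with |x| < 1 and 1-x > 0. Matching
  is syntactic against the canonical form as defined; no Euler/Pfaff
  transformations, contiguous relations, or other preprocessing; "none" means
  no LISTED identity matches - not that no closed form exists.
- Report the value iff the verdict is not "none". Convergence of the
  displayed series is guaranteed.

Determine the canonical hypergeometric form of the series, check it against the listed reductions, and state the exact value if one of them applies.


x = -1 here; the reduced form reads 2F1, upper {-5/8, 4}, lower {45/8}, C = 3. Verdict at x = -1: the Kummer evaluation I3 matches (x = -1; c = 45/8 equals 1+a-b for upper {-5/8, 4}: listed pattern). Its exact value is 1073/256.

Key observation: x = (-1) and the running product (C = 3, x = -1) telescopes to a rising factorial.
Term ratio: r(k) = (-1) * (k-5/8) (k+4) / [(k+45/8) (k+1)] - rational in k. x = (-1); t_0 = 3; negate the roots.


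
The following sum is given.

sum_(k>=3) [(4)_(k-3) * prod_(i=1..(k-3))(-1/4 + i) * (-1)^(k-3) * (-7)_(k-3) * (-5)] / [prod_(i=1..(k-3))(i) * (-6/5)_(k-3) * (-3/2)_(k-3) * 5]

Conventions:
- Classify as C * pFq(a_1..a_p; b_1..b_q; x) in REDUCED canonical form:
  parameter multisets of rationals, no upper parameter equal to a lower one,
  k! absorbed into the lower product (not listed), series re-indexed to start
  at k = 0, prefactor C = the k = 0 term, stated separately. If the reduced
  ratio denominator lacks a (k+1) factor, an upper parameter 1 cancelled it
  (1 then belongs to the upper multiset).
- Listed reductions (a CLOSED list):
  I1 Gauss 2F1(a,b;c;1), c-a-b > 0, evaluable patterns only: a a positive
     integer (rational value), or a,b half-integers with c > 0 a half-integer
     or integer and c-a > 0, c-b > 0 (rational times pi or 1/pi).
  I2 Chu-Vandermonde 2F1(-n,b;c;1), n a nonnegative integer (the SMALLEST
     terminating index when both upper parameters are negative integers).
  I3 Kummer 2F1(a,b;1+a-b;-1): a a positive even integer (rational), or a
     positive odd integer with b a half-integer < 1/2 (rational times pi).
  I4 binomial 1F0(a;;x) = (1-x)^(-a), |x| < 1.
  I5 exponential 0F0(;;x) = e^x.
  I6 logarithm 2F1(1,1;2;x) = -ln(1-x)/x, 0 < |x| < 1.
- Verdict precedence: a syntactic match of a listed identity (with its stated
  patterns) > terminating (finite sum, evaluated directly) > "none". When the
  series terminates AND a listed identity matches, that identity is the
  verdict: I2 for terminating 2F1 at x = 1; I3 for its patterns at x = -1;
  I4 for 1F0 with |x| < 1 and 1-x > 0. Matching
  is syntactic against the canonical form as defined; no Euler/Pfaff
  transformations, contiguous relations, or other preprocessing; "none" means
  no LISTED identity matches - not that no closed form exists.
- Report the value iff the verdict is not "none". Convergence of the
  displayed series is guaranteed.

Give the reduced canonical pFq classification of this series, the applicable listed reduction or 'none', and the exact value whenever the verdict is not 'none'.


Key observation: with t_0 = -1, the running product (C = -1) telescopes to a rising factorial.
Adjacent-term ratio: r(k) = (-1) * (k-7) (k+3/4) (k+4) / [(k-3/2) (k-6/5) (k+1)] - rational; roots negated = parameters, x = (-1), C = -1.

x = -1 here; the reduced form reads 3F2, upper {-7, 3/4, 4}, lower {-3/2, -6/5}, C = -1. Verdict: terminating - no listed pattern fits, but -7 in the upper list cuts the series at k = 7; direct evaluation. Hence: -24694108217/1152.


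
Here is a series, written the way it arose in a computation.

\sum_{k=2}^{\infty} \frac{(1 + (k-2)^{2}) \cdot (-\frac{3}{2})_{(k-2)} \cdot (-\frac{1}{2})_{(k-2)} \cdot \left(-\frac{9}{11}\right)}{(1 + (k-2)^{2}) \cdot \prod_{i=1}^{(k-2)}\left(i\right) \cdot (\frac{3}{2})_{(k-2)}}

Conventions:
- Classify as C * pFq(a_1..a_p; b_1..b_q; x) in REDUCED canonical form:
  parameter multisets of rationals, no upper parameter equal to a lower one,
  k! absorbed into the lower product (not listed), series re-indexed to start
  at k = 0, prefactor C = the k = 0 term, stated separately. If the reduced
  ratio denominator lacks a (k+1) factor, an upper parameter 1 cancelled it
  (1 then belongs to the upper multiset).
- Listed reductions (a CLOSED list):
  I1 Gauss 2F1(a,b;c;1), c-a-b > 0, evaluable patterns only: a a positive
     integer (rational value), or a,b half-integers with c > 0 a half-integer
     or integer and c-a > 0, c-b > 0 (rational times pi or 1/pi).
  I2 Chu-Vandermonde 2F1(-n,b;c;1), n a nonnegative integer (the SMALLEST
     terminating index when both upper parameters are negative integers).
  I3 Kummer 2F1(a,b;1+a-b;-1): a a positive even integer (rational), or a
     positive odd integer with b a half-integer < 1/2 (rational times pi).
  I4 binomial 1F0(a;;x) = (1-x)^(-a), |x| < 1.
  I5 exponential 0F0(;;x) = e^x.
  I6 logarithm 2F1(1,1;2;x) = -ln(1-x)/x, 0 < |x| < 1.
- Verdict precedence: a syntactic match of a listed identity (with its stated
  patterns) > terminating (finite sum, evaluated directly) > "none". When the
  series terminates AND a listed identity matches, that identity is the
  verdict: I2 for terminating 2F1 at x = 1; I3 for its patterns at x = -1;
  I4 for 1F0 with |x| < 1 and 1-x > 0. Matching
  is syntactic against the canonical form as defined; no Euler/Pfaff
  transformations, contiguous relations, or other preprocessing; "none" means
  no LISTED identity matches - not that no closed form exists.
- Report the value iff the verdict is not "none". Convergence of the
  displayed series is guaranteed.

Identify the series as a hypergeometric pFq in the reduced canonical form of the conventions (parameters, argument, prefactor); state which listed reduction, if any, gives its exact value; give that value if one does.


At argument 1: a 2F1 with upper {-\frac{3}{2}, -\frac{1}{2}}, lower {\frac{3}{2}}, scaled by C = -\frac{9}{11}. Verdict: the half-integer Gauss pattern (I1) fires (x = 1; upper {-\frac{3}{2}, -\frac{1}{2}} half-integers, c = \frac{3}{2} in the evaluable pattern). Hence: \left(-\frac{135}{352}\right) \cdot \pi.

Key step: t_0 being -\frac{9}{11}, the factor k^2 + 1 cancels (top and bottom), leaving C = -9/11, x = 1.
Ratio: r(k) = 1 * (k-\frac{3}{2}) (k-\frac{1}{2}) / [(k+\frac{3}{2}) (k+1)] - rational in k. x = 1; t_0 = -\frac{9}{11}; negate the roots.


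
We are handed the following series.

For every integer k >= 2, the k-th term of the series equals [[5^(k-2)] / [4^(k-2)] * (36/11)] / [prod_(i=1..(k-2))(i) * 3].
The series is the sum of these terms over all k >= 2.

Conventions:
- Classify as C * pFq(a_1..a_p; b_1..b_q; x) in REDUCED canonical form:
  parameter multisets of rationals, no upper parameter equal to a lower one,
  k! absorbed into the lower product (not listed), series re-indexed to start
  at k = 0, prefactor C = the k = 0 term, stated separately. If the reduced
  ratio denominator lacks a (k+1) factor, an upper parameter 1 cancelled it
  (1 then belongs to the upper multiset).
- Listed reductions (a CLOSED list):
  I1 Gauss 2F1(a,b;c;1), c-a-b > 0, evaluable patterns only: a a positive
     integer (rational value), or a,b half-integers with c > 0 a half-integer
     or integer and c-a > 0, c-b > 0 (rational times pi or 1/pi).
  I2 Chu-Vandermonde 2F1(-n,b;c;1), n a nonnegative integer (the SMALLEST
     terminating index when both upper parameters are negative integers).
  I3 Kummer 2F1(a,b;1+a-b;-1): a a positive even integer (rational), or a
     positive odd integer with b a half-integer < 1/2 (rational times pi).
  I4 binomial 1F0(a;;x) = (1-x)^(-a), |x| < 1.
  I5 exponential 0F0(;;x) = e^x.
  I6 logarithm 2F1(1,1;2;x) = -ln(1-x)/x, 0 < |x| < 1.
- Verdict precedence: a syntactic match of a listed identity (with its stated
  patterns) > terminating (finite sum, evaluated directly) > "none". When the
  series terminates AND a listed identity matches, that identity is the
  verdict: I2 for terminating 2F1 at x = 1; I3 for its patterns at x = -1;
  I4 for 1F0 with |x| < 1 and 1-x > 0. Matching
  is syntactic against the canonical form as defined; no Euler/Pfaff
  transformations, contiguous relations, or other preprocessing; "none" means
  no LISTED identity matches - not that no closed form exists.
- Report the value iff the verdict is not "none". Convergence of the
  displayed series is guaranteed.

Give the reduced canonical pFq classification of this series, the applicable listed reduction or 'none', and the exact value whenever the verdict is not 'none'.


Prefactor 12/11, argument 5/4: 0F0 with upper {-} over lower {-}. Verdict: exponential (I5) applies (the 0F0 exponential series at x = 5/4). Sum: (12/11) * e^(5/4).

The tell: t_0 being 12/11, the two geometric factors (C = 12/11, x = 5/4) combine into one argument.
Consecutive-term ratio: r(k) = (5/4) * 1 / [(k+1)] - rational; roots negated = parameters, x = (5/4), C = 12/11.


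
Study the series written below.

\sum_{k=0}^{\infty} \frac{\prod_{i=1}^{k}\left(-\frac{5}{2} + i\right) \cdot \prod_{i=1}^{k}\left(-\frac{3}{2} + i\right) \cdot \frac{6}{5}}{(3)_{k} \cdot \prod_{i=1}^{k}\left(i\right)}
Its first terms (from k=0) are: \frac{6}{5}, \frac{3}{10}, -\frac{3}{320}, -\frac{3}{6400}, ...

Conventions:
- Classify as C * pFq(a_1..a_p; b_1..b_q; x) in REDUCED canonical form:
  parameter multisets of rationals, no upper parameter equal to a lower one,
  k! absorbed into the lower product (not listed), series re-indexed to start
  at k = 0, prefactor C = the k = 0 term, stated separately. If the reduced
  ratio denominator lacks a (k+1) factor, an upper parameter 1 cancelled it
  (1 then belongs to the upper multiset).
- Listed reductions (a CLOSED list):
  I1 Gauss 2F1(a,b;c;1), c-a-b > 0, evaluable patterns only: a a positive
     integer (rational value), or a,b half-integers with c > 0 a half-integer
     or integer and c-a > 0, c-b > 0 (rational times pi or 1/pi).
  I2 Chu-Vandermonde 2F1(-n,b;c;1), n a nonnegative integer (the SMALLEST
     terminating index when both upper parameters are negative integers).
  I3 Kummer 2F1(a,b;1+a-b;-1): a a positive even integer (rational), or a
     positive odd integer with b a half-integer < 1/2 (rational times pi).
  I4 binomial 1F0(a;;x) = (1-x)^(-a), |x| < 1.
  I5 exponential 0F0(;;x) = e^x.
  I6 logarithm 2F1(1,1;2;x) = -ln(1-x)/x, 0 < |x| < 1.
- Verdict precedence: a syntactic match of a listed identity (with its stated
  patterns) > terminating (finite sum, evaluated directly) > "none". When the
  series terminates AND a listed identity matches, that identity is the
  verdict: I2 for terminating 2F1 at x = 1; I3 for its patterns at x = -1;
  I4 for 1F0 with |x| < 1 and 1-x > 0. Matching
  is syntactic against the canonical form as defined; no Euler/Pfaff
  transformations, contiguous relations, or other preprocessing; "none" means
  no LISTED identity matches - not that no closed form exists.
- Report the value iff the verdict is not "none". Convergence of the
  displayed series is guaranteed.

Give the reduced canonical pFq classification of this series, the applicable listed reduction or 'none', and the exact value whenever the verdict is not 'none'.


Key observation: from the first term \frac{6}{5}: the running product (prefactor 6/5) telescopes to a rising factorial.
Term ratio: r(k) = 1 * (k-\frac{3}{2}) (k-\frac{1}{2}) / [(k+3) (k+1)] - rational; roots negated = parameters, x = 1, C = \frac{6}{5}.

At argument 1: a 2F1 with upper {-\frac{3}{2}, -\frac{1}{2}}, lower {3}, scaled by C = \frac{6}{5}. Verdict at x = 1: Gauss's theorem I1 (half-integer case) matches (x = 1; upper {-\frac{3}{2}, -\frac{1}{2}} half-integers, c = 3 in the evaluable pattern). Its exact value is \frac{4096}{875} / \pi.


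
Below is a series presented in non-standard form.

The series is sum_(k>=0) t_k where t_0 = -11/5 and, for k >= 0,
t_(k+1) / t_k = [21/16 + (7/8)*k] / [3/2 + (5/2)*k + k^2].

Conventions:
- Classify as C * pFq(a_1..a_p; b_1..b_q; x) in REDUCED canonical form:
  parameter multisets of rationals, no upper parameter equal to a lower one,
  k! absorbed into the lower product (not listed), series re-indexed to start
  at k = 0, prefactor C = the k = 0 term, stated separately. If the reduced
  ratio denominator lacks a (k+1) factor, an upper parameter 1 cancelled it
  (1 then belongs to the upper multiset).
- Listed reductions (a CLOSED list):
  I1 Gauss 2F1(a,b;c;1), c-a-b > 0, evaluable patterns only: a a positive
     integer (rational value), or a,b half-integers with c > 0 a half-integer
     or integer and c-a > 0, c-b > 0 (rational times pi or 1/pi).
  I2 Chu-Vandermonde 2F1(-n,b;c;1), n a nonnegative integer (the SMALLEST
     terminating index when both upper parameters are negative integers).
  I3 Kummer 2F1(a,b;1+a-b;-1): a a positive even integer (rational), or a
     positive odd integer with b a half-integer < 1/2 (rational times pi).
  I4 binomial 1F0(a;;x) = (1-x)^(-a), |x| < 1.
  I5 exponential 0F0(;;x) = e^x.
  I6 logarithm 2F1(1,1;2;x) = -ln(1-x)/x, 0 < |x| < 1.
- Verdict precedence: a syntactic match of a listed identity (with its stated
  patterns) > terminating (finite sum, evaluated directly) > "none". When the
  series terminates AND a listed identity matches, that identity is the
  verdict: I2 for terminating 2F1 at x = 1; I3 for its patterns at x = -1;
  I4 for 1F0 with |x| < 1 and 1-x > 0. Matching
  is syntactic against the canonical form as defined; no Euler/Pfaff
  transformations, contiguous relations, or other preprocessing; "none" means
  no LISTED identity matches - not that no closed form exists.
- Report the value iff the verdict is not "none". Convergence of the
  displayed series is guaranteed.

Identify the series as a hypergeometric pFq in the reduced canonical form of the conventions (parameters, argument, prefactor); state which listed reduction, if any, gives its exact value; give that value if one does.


The series (x = 7/8) is 0F0: upper {-}, lower {-}, prefactor -11/5. Verdict: exponential (I5) applies (the 0F0 exponential series at x = 7/8). Hence: (-11/5) * e^(7/8).

First insight: t_0 being -11/5, the ratio is unreduced: k + 3/2 divides both sides (prefactor -11/5).
Ratio: r(k) = (7/8) * 1 / [(k+1)] - rational in k. x = (7/8); t_0 = -11/5; negate the roots.


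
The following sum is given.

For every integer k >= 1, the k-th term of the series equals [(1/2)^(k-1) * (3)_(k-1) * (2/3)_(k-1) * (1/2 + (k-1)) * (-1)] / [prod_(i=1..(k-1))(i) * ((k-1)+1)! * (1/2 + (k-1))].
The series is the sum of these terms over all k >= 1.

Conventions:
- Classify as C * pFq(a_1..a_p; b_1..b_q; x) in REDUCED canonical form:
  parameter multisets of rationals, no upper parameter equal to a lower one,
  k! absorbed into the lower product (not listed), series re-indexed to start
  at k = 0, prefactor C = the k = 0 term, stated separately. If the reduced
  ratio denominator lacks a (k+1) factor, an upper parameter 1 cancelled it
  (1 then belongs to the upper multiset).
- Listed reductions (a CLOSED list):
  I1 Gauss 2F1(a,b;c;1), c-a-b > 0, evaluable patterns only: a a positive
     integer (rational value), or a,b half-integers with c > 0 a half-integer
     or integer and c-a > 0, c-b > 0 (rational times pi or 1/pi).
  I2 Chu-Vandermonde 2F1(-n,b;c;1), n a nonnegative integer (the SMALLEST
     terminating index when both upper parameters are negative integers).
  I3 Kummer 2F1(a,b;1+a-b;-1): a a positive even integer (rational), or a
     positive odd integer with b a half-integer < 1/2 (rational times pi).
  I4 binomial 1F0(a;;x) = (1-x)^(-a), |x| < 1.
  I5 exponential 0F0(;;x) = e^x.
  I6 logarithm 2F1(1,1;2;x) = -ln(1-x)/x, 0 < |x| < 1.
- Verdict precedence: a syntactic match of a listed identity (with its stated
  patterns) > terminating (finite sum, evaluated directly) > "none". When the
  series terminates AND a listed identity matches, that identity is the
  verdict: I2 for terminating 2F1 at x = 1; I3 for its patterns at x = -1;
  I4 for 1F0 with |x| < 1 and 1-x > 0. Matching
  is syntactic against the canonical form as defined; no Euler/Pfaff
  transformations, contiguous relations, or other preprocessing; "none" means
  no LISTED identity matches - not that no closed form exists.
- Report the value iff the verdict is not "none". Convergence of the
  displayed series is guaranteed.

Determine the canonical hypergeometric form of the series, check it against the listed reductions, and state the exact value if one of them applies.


Reduced: x = 1/2, 2F1, upper = {2/3, 3}, lower = {2}, C = -1. Verdict: none here - no I1-I6 shape fits x = 1/2 with lower {2}.

Key step: from the first term -1: striking the common factor k + 1/2 reduces the term (C = -1, x = 1/2).
Adjacent-term ratio: r(k) = (1/2) * (k+2/3) (k+3) / [(k+2) (k+1)] - poly over poly, x = (1/2) from leading terms; C = -1 at k = 0.


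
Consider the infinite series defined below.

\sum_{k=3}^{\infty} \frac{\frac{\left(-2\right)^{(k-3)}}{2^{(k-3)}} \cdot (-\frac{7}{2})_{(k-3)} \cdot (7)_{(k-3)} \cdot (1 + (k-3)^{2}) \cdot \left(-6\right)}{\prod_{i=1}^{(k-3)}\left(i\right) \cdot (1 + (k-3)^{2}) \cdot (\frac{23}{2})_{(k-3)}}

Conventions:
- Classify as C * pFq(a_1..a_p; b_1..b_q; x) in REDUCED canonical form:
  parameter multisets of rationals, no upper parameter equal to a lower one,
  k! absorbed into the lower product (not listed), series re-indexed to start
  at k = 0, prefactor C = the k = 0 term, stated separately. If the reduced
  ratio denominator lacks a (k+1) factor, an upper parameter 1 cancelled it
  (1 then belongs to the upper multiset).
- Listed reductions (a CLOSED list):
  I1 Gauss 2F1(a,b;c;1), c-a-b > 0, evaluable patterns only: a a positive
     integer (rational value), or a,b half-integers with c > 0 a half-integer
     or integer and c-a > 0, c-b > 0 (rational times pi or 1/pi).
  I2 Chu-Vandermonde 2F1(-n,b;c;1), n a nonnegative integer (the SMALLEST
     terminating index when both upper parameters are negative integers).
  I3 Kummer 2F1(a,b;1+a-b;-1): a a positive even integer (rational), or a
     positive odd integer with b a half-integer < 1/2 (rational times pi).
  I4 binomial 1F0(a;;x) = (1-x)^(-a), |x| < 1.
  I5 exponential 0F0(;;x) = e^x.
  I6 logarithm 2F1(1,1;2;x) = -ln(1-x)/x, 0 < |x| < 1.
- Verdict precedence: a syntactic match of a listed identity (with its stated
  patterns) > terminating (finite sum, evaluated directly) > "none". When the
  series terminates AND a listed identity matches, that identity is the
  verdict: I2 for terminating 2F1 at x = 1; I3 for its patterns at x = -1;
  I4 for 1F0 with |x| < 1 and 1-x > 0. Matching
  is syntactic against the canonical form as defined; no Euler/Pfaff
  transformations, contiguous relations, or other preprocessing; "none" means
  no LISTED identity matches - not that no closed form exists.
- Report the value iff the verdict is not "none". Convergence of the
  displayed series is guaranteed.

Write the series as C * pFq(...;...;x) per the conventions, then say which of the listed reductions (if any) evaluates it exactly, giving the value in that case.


At argument -1: a 2F1 with upper {-\frac{7}{2}, 7}, lower {\frac{23}{2}}, scaled by C = -6. Verdict (x = -1): Kummer (I3) applies (x = -1; c = \frac{23}{2} equals 1+a-b for upper {-\frac{7}{2}, 7}: listed pattern). Exact value: \left(-\frac{43648605}{4194304}\right) \cdot \pi.

Key observation: t_0 = -6 here, and the factor k^2 + 1 cancels (top and bottom), leaving C = -6.
Term ratio: r(k) = -1 * (k-\frac{7}{2}) (k+7) / [(k+\frac{23}{2}) (k+1)] ; factor over Q: parameters, x = -1, and C = -6.
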